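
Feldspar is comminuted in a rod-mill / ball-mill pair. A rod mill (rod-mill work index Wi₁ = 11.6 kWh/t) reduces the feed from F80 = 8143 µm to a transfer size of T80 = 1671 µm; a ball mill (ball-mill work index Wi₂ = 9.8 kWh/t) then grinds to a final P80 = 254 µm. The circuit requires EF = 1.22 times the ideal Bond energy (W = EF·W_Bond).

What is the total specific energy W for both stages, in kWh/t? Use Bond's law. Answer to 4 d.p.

W = 6.4708 kWh/t

W = 10·Wi·(P80^(-½) − F80^(-½))
Stage 1 (8143→1671 µm, Wi₁=11.6): W₁ = 10·11.6·(0.024463 − 0.011082) = 1.5522 kWh/t
Stage 2 (1671→254 µm, Wi₂=9.8): W₂ = 10·9.8·(0.062746 − 0.024463) = 3.7517 kWh/t
W = W₁ + W₂ = 1.5522 + 3.7517 = 5.3039 kWh/t
Apply correction: 5.3039 × 1.22 = 6.4708 kWh/t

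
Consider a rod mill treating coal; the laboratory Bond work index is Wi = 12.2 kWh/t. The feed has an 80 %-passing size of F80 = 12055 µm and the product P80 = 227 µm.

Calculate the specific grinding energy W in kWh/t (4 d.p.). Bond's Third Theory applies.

W = 6.9863 kWh/t

Bond: W = 10·Wi·(1/√P80 − 1/√F80)
1/√227 = 0.066372;  1/√12055 = 0.009108
W = 10·12.2·(0.066372 − 0.009108) = 6.9863 kWh/t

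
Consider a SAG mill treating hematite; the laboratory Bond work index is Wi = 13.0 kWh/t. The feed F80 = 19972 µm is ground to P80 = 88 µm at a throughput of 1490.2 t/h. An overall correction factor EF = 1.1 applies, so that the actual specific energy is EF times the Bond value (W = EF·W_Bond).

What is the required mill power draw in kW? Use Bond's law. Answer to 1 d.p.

W = 10 Wi (1/√P80 − 1/√F80)  [Bond]
W = 10·13.0·(1/√88 − 1/√19972) = 10·13.0·(0.099524) = 12.9382 kWh/t
W_actual = 1.1 × 12.9382 = 14.2320 kWh/t
Mill draw = 14.2320 × 1490.2 = 21208.5 kW

P = 21208.5 kW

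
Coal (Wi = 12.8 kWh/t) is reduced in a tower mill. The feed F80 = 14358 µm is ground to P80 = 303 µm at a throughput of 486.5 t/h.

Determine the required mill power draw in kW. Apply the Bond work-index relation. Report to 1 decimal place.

P = 3057.7 kW

W_Bond = 10·Wi·(1/√P₈₀ − 1/√F₈₀)
W = 10·12.8·(1/√303 − 1/√14358) = 10·12.8·(0.049103) = 6.2852 kWh/t
Mill draw = 6.2852 × 486.5 = 3057.7 kW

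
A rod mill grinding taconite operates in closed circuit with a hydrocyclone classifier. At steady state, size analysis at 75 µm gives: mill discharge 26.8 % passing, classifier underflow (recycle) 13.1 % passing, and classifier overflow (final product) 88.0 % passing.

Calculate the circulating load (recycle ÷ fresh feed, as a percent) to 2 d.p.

CL = 446.72 %

Let r = R/F. Size balance at 75 µm:
(1+r)d = ru + o → r = (o−d)/(d−u)
r = (88.0 − 26.8)/(26.8 − 13.1) = 61.2/13.7 = 4.4672
CL = 100·r = 446.72 %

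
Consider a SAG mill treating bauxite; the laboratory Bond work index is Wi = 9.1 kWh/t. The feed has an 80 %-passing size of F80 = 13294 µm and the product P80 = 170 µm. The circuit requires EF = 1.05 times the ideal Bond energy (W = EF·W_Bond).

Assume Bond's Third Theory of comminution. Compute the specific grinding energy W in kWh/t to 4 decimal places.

Bond: W = 10·Wi·(1/√P80 − 1/√F80)
1/√170 = 0.076696;  1/√13294 = 0.008673
W = 10·9.1·(0.076696 − 0.008673) = 6.1901 kWh/t
Apply correction: 6.1901 × 1.05 = 6.4996 kWh/t

W = 6.4996 kWh/t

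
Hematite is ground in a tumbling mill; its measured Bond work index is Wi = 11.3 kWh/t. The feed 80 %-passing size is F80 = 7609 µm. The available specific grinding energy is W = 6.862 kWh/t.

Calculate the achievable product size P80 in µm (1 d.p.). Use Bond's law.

W = 10·Wi·(P80^(-½) − F80^(-½))
⇒ 1/√P80 = W/(10 Wi) + 1/√F80
  = 6.8620/(10·11.3) + 1/√7609 = 0.060726 + 0.011464 = 0.072190
P80 = (1/0.072190)² = 13.8524² = 191.89 µm

P80 = 191.9 µm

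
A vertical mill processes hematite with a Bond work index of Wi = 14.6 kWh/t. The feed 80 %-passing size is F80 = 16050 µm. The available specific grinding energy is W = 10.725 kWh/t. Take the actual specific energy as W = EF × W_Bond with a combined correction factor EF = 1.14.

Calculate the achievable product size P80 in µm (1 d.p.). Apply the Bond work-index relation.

W = 10·Wi·[P80^(−½) − F80^(−½)]
W_Bond = W / EF = 10.725 / 1.14 = 9.4079 kWh/t
P80^(−½) = W_Bond/(10 Wi) + F80^(−½)
  = 9.4079/(10·14.6) + 1/√16050 = 0.064438 + 0.007893 = 0.072331
P80 = (1/0.072331)² = 13.8253² = 191.14 µm

P80 = 191.1 µm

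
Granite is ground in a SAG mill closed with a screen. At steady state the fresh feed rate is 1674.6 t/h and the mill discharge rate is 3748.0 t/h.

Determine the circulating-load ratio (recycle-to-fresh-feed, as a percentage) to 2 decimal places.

Mill node: discharge = fresh + recycle.
R = M − F = 3748.0 − 1674.6 = 2073.4 t/h
CL = 100·R/F = 100·2073.4/1674.6 = 123.81 %

CL = 123.81 %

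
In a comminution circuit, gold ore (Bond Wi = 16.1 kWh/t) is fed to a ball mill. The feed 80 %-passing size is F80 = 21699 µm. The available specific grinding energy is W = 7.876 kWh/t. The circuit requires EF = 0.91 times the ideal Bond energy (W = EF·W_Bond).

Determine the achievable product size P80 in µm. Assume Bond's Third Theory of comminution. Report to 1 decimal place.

W = 10·Wi·(P80^(-½) − F80^(-½))
W_Bond = W / EF = 7.876 / 0.91 = 8.6549 kWh/t
⇒ 1/√P80 = W_Bond/(10·Wi) + 1/√F80
  = 8.6549/(10·16.1) + 1/√21699 = 0.053757 + 0.006789 = 0.060546
P80 = (1/0.060546)² = 16.5164² = 272.79 µm

P80 = 272.8 µm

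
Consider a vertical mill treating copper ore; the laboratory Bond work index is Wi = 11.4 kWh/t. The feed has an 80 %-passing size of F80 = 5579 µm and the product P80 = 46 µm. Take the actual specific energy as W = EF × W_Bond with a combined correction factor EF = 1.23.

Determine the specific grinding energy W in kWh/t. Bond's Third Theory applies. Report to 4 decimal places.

W = 18.7970 kWh/t

W_Bond = 10·Wi·(1/√P₈₀ − 1/√F₈₀)
1/√46 = 0.147442;  1/√5579 = 0.013388
W = 10·11.4·(0.147442 − 0.013388) = 15.2821 kWh/t
Apply correction: 15.2821 × 1.23 = 18.7970 kWh/t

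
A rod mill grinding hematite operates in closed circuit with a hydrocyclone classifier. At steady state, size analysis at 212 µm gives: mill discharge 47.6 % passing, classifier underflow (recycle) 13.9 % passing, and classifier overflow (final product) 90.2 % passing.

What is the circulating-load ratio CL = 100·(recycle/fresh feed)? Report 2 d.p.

Let r = R/F. Size balance at 212 µm:
Fd + Rd = Ru + Fo ⇒ R/F = (o−d)/(d−u)
r = (90.2 − 47.6)/(47.6 − 13.9) = 42.6/33.7 = 1.2641
CL = 100·r = 126.41 %

CL = 126.41 %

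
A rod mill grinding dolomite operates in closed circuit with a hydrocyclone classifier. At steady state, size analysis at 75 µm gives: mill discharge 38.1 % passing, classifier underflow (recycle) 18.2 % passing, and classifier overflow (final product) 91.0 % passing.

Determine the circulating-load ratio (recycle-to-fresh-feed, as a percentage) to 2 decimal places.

Two-product formula at 75 µm:
Fd + Rd = Ru + Fo ⇒ R/F = (o−d)/(d−u)
r = (91.0 − 38.1)/(38.1 − 18.2) = 52.9/19.9 = 2.6583
CL = 100·r = 265.83 %

CL = 265.83 %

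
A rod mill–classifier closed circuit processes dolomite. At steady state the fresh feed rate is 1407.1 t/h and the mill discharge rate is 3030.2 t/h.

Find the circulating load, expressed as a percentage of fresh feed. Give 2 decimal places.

M = F + R at steady state, so:
R = M − F = 3030.2 − 1407.1 = 1623.1 t/h
CL = 100·R/F = 100·1623.1/1407.1 = 115.35 %

CL = 115.35 %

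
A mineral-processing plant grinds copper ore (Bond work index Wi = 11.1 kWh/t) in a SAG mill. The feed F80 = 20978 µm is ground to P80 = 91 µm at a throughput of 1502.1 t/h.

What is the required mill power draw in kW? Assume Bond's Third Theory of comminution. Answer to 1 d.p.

W = 10·Wi·(P80^(-½) − F80^(-½))
W = 10·11.1·(1/√91 − 1/√20978) = 10·11.1·(0.097924) = 10.8696 kWh/t
Power = W × throughput = 10.8696 kWh/t × 1502.1 t/h = 16327.2 kW

P = 16327.2 kW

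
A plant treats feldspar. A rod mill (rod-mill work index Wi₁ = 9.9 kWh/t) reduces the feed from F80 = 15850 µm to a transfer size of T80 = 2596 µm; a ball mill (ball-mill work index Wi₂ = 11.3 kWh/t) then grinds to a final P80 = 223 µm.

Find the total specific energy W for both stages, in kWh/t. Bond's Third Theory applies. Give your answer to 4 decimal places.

W = 6.5059 kWh/t

W = 10 Wi (1/√P80 − 1/√F80)  [Bond]
Stage 1 (15850→2596 µm, Wi₁=9.9): W₁ = 10·9.9·(0.019627 − 0.007943) = 1.1567 kWh/t
Stage 2 (2596→223 µm, Wi₂=11.3): W₂ = 10·11.3·(0.066965 − 0.019627) = 5.3492 kWh/t
W = W₁ + W₂ = 1.1567 + 5.3492 = 6.5059 kWh/t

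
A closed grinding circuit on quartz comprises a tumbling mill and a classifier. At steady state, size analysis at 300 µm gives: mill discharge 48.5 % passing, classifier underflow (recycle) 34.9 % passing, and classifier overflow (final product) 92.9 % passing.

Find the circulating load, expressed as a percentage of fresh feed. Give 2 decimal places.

CL = 326.47 %

Classifier node, passing 300 µm:
r = (o − d)/(d − u)
r = (92.9 − 48.5)/(48.5 − 34.9) = 44.4/13.6 = 3.2647
CL = 100·r = 326.47 %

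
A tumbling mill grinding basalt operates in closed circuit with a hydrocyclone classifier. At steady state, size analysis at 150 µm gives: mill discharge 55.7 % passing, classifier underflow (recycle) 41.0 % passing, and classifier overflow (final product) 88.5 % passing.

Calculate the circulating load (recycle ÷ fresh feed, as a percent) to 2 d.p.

CL = 223.13 %

Mass balance on the −150 µm fraction:
r = (o − d)/(d − u)
r = (88.5 − 55.7)/(55.7 − 41.0) = 32.8/14.7 = 2.2313
CL = 100·r = 223.13 %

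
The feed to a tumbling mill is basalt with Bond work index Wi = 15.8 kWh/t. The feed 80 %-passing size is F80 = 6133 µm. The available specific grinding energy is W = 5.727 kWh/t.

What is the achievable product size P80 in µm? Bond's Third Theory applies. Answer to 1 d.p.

W = 10·Wi·[P80^(−½) − F80^(−½)]
P80^(−½) = W/(10 Wi) + F80^(−½)
  = 5.7270/(10·15.8) + 1/√6133 = 0.036247 + 0.012769 = 0.049016
P80 = (1/0.049016)² = 20.4015² = 416.22 µm

P80 = 416.2 µm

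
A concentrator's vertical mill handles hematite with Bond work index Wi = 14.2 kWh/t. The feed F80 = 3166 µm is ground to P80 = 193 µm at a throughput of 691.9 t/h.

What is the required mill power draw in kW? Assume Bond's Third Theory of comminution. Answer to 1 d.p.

Bond:  W = 10 Wi (1/√P − 1/√F)
W = 10·14.2·(1/√193 − 1/√3166) = 10·14.2·(0.054209) = 7.6977 kWh/t
P = W·T = 7.6977·691.9 = 5326.0 kW

P = 5326.0 kW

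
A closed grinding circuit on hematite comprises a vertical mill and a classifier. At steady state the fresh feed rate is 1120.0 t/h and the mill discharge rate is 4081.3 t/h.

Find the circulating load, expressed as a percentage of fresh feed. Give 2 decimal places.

CL = 264.40 %

Steady state: M = F + R.
R = M − F = 4081.3 − 1120.0 = 2961.3 t/h
CL = 100·R/F = 100·2961.3/1120.0 = 264.40 %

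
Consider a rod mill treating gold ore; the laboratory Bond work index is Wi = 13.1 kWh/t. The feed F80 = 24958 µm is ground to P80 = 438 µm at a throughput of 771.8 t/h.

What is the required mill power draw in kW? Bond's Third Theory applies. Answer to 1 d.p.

W = 10 Wi / √P80 − 10 Wi / √F80
W = 10·13.1·(1/√438 − 1/√24958) = 10·13.1·(0.041452) = 5.4302 kWh/t
P = W·T = 5.4302·771.8 = 4191.0 kW

P = 4191.0 kW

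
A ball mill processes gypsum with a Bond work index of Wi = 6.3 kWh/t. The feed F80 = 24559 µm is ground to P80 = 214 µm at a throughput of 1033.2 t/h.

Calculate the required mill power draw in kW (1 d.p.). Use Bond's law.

W = 10·Wi·(P80^(-½) − F80^(-½))
W = 10·6.3·(1/√214 − 1/√24559) = 10·6.3·(0.061978) = 3.9046 kWh/t
P_mill = W·ṁ = 3.9046·1033.2 = 4034.2 kW

P = 4034.2 kW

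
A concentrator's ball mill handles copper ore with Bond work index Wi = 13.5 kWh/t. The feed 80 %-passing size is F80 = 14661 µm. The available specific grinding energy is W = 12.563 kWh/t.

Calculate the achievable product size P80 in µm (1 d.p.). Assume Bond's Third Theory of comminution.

W = 10·Wi·[P80^(−½) − F80^(−½)]
P80^(−½) = W/(10 Wi) + F80^(−½)
  = 12.5630/(10·13.5) + 1/√14661 = 0.093059 + 0.008259 = 0.101318
P80 = (1/0.101318)² = 9.8699² = 97.42 µm

P80 = 97.4 µm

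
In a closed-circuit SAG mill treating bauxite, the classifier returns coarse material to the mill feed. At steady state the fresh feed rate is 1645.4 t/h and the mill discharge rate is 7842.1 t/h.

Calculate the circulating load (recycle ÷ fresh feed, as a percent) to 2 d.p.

Mill node: discharge = fresh + recycle.
R = M − F = 7842.1 − 1645.4 = 6196.7 t/h
CL = 100·R/F = 100·6196.7/1645.4 = 376.61 %

CL = 376.61 %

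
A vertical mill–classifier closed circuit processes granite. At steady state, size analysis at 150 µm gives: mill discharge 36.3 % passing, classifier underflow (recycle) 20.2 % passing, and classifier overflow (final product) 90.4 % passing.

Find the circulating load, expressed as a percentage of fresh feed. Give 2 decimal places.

CL = 336.02 %

Balance %-passing 150 µm (r = R/F):
(1+r)d = ru + o → r = (o−d)/(d−u)
r = (90.4 − 36.3)/(36.3 − 20.2) = 54.1/16.1 = 3.3602
CL = 100·r = 336.02 %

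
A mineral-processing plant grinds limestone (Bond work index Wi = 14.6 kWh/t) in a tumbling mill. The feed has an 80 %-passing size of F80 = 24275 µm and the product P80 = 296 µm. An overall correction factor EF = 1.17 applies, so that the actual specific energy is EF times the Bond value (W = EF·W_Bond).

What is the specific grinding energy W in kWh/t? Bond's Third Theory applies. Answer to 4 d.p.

W = 8.8323 kWh/t

W = 10 Wi / √P80 − 10 Wi / √F80
1/√296 = 0.058124;  1/√24275 = 0.006418
W = 10·14.6·(0.058124 − 0.006418) = 7.5490 kWh/t
Apply correction: 7.5490 × 1.17 = 8.8323 kWh/t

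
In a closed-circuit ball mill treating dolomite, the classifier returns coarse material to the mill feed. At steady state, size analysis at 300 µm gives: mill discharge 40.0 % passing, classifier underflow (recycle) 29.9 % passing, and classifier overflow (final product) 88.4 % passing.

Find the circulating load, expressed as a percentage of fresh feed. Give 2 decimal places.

Balance %-passing 300 µm (r = R/F):
r = (o − d)/(d − u)
r = (88.4 − 40.0)/(40.0 − 29.9) = 48.4/10.1 = 4.7921
CL = 100·r = 479.21 %

CL = 479.21 %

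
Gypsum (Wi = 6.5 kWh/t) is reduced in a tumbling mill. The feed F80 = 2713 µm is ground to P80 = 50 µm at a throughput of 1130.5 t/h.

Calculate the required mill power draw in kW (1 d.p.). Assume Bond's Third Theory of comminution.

P = 8981.2 kW

W = 10·Wi·(P80^(-½) − F80^(-½))
W = 10·6.5·(1/√50 − 1/√2713) = 10·6.5·(0.122223) = 7.9445 kWh/t
Mill draw = 7.9445 × 1130.5 = 8981.2 kW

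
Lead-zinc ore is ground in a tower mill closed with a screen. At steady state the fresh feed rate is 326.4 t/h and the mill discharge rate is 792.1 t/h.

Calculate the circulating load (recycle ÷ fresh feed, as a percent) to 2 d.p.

M = F + R at steady state, so:
R = M − F = 792.1 − 326.4 = 465.7 t/h
CL = 100·R/F = 100·465.7/326.4 = 142.68 %

CL = 142.68 %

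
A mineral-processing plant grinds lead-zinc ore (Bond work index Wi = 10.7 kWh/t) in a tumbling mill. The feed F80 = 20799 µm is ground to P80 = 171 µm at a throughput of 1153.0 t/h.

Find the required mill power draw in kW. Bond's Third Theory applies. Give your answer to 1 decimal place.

P = 8579.0 kW

Bond: W = 10·Wi·(1/√P80 − 1/√F80)
W = 10·10.7·(1/√171 − 1/√20799) = 10·10.7·(0.069538) = 7.4406 kWh/t
P_mill = W·ṁ = 7.4406·1153.0 = 8579.0 kW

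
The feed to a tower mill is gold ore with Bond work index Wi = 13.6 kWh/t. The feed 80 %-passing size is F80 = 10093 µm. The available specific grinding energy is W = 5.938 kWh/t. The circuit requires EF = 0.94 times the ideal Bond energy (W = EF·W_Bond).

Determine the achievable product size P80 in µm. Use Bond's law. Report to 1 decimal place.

P80 = 314.3 µm

Bond: W = 10·Wi·(1/√P80 − 1/√F80)
W_Bond = W / EF = 5.938 / 0.94 = 6.3170 kWh/t
⇒ 1/√P80 = W_Bond/(10 Wi) + 1/√F80
  = 6.3170/(10·13.6) + 1/√10093 = 0.046449 + 0.009954 = 0.056403
P80 = (1/0.056403)² = 17.7297² = 314.34 µm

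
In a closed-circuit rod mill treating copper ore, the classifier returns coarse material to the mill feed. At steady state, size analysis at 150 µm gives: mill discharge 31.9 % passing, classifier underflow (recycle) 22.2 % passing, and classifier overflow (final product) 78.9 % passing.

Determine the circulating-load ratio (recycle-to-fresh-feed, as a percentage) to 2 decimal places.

Balance %-passing 150 µm (r = R/F):
(1+r)d = ru + o → r = (o−d)/(d−u)
r = (78.9 − 31.9)/(31.9 − 22.2) = 47.0/9.7 = 4.8454
CL = 100·r = 484.54 %

CL = 484.54 %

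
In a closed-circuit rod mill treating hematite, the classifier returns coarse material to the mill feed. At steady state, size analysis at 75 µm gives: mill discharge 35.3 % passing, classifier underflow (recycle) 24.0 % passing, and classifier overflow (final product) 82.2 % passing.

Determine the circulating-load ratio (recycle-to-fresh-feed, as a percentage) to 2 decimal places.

Two-product formula at 75 µm:
(1+r)d = ru + o → r = (o−d)/(d−u)
r = (82.2 − 35.3)/(35.3 − 24.0) = 46.9/11.3 = 4.1504
CL = 100·r = 415.04 %

CL = 415.04 %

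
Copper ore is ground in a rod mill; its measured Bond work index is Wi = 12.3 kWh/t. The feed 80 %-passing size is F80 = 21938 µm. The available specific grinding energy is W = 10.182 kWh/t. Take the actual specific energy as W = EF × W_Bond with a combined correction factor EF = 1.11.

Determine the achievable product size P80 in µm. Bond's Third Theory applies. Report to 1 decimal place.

W = 10·Wi·(P80^(-½) − F80^(-½))
W_Bond = W / EF = 10.182 / 1.11 = 9.1730 kWh/t
⇒ 1/√P80 = W_Bond/(10·Wi) + 1/√F80
  = 9.1730/(10·12.3) + 1/√21938 = 0.074577 + 0.006752 = 0.081329
P80 = (1/0.081329)² = 12.2958² = 151.19 µm

P80 = 151.2 µm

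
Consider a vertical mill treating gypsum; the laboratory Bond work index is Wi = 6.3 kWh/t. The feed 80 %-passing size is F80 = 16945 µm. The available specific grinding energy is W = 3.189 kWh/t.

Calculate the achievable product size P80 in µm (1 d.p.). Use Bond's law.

Bond: W = 10·Wi·(1/√P80 − 1/√F80)
⇒ 1/√P80 = W/(10 Wi) + 1/√F80
  = 3.1890/(10·6.3) + 1/√16945 = 0.050619 + 0.007682 = 0.058301
P80 = (1/0.058301)² = 17.1523² = 294.20 µm

P80 = 294.2 µm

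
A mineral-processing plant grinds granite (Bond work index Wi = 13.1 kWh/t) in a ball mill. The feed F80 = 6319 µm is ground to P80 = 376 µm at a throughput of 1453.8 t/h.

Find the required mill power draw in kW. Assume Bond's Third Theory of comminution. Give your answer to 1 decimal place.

P = 7425.8 kW

W_Bond = 10·Wi·(1/√P₈₀ − 1/√F₈₀)
W = 10·13.1·(1/√376 − 1/√6319) = 10·13.1·(0.038991) = 5.1078 kWh/t
Mill draw = 5.1078 × 1453.8 = 7425.8 kW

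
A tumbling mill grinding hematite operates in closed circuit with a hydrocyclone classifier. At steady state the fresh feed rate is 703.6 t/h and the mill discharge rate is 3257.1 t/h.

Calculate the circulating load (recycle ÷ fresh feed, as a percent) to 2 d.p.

CL = 362.92 %

Mill node: discharge = fresh + recycle.
R = M − F = 3257.1 − 703.6 = 2553.5 t/h
CL = 100·R/F = 100·2553.5/703.6 = 362.92 %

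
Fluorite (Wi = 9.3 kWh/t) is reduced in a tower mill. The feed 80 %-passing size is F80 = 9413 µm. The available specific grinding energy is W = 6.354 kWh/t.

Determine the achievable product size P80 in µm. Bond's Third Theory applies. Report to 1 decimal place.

P80 = 161.7 µm

W = 10 Wi (P80^-0.5 − F80^-0.5)
P80^-0.5 = F80^-0.5 + W/(10 Wi)
  = 6.3540/(10·9.3) + 1/√9413 = 0.068323 + 0.010307 = 0.078630
P80 = (1/0.078630)² = 12.7178² = 161.74 µm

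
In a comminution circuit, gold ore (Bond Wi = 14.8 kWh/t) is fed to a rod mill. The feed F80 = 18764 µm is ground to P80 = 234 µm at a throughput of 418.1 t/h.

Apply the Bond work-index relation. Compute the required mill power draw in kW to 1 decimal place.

W = 10 Wi (1/√P80 − 1/√F80)  [Bond]
W = 10·14.8·(1/√234 − 1/√18764) = 10·14.8·(0.058072) = 8.5946 kWh/t
Mill draw = 8.5946 × 418.1 = 3593.4 kW

P = 3593.4 kW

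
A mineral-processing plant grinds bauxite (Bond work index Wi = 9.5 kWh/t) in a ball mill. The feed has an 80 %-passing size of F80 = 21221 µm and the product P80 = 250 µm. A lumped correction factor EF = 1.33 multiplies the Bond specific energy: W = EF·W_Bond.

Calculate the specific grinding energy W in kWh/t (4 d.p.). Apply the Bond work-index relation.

W = 7.1237 kWh/t

Bond:  W = 10 Wi (1/√P − 1/√F)
1/√250 = 0.063246;  1/√21221 = 0.006865
W = 10·9.5·(0.063246 − 0.006865) = 5.3562 kWh/t
Apply correction: 5.3562 × 1.33 = 7.1237 kWh/t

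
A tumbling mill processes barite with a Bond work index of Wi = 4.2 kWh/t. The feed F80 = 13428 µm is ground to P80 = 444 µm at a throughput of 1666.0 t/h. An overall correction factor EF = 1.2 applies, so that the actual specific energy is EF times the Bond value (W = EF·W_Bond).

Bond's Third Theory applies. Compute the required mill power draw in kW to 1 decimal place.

P = 3260.3 kW

W = 10·Wi·[P80^(−½) − F80^(−½)]
W = 10·4.2·(1/√444 − 1/√13428) = 10·4.2·(0.038828) = 1.6308 kWh/t
Corrected W = EF·W_Bond = 1.2·1.6308 = 1.9569 kWh/t
Mill draw = 1.9569 × 1666.0 = 3260.3 kW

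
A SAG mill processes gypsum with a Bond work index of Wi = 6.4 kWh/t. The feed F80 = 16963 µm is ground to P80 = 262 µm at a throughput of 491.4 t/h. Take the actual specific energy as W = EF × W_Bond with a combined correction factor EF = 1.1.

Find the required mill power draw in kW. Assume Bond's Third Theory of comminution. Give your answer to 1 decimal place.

W = 10·Wi·(P80^(-½) − F80^(-½))
W = 10·6.4·(1/√262 − 1/√16963) = 10·6.4·(0.054102) = 3.4625 kWh/t
Apply correction: 3.4625 × 1.1 = 3.8088 kWh/t
Power = W × throughput = 3.8088 kWh/t × 491.4 t/h = 1871.6 kW

P = 1871.6 kW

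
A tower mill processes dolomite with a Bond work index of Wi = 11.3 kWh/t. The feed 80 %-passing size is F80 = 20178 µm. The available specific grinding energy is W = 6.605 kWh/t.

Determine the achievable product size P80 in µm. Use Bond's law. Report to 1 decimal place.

P80 = 233.1 µm

Bond: W = 10·Wi·(1/√P80 − 1/√F80)
P80^(−½) = W/(10 Wi) + F80^(−½)
  = 6.6050/(10·11.3) + 1/√20178 = 0.058451 + 0.007040 = 0.065491
P80 = (1/0.065491)² = 15.2692² = 233.15 µm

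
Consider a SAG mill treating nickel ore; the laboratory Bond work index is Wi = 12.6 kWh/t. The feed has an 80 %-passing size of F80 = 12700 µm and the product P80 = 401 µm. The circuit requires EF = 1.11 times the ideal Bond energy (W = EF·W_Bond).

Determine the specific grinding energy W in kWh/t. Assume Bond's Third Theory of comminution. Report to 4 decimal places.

W = 10 Wi (P80^-0.5 − F80^-0.5)
1/√401 = 0.049938;  1/√12700 = 0.008874
W = 10·12.6·(0.049938 − 0.008874) = 5.1741 kWh/t
Corrected W = EF·W_Bond = 1.11·5.1741 = 5.7432 kWh/t

W = 5.7432 kWh/t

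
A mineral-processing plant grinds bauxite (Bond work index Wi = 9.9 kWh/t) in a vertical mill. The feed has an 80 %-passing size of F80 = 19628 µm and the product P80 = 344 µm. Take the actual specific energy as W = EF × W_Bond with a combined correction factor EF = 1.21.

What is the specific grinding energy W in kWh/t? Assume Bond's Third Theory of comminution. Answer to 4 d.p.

Bond:  W = 10 Wi (1/√P − 1/√F)
1/√344 = 0.053916;  1/√19628 = 0.007138
W = 10·9.9·(0.053916 − 0.007138) = 4.6311 kWh/t
With EF = 1.21: W = 4.6311·1.21 = 5.6036 kWh/t

W = 5.6036 kWh/t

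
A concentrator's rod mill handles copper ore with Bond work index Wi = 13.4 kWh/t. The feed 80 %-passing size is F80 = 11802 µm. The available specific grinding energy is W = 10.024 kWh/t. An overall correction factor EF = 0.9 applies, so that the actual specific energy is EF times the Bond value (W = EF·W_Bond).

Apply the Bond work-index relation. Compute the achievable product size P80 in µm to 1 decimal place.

W = 10 Wi (1/√P80 − 1/√F80)  [Bond]
W_Bond = W / EF = 10.024 / 0.9 = 11.1378 kWh/t
P80^(−½) = W_Bond/(10 Wi) + F80^(−½)
  = 11.1378/(10·13.4) + 1/√11802 = 0.083118 + 0.009205 = 0.092323
P80 = (1/0.092323)² = 10.8316² = 117.32 µm

P80 = 117.3 µm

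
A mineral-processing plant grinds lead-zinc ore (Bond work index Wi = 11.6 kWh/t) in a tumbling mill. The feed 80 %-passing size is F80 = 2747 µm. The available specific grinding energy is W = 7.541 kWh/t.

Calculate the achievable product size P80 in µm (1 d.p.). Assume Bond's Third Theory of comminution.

P80 = 141.4 µm

W = 10 Wi (1/√P80 − 1/√F80)  [Bond]
P80^(−½) = W/(10 Wi) + F80^(−½)
  = 7.5410/(10·11.6) + 1/√2747 = 0.065009 + 0.019080 = 0.084088
P80 = (1/0.084088)² = 11.8923² = 141.43 µm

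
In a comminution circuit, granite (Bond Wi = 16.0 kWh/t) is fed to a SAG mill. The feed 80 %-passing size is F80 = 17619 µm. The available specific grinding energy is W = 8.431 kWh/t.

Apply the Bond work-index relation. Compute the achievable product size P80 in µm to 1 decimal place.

P80 = 275.7 µm

Bond: W = 10·Wi·(1/√P80 − 1/√F80)
P80^-0.5 = F80^-0.5 + W/(10 Wi)
  = 8.4310/(10·16.0) + 1/√17619 = 0.052694 + 0.007534 = 0.060227
P80 = (1/0.060227)² = 16.6037² = 275.68 µm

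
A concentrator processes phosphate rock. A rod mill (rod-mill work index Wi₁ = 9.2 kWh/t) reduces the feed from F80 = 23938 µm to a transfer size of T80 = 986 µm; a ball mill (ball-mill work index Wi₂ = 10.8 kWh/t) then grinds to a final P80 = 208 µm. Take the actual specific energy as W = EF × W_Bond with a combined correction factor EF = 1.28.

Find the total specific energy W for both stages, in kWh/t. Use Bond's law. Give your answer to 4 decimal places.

W = 8.1719 kWh/t

Bond:  W = 10 Wi (1/√P − 1/√F)
Stage 1 (23938→986 µm, Wi₁=9.2): W₁ = 10·9.2·(0.031846 − 0.006463) = 2.3353 kWh/t
Stage 2 (986→208 µm, Wi₂=10.8): W₂ = 10·10.8·(0.069338 − 0.031846) = 4.0490 kWh/t
W = W₁ + W₂ = 2.3353 + 4.0490 = 6.3843 kWh/t
Corrected W = EF·W_Bond = 1.28·6.3843 = 8.1719 kWh/t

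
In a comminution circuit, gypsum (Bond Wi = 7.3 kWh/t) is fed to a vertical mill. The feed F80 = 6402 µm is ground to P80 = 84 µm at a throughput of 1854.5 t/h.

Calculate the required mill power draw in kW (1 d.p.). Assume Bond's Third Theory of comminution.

P = 13079.0 kW

W = 10 Wi (1/√P80 − 1/√F80)  [Bond]
W = 10·7.3·(1/√84 − 1/√6402) = 10·7.3·(0.096611) = 7.0526 kWh/t
Power = W × throughput = 7.0526 kWh/t × 1854.5 t/h = 13079.0 kW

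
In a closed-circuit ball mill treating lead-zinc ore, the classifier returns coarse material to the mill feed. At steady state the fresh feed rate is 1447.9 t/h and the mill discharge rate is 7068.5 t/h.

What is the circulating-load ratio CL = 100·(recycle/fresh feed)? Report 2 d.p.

CL = 388.19 %

M = F + R at steady state, so:
R = M − F = 7068.5 − 1447.9 = 5620.6 t/h
CL = 100·R/F = 100·5620.6/1447.9 = 388.19 %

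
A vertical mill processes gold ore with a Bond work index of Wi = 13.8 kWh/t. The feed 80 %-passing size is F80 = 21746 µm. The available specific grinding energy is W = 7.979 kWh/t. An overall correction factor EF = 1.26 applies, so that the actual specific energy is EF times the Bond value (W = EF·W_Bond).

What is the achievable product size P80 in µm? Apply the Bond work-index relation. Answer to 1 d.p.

W = 10 Wi (P80^-0.5 − F80^-0.5)
W_Bond = W / EF = 7.979 / 1.26 = 6.3325 kWh/t
1/√P80 = 1/√F80 + W_Bond/(10·Wi)
  = 6.3325/(10·13.8) + 1/√21746 = 0.045888 + 0.006781 = 0.052669
P80 = (1/0.052669)² = 18.9864² = 360.48 µm

P80 = 360.5 µm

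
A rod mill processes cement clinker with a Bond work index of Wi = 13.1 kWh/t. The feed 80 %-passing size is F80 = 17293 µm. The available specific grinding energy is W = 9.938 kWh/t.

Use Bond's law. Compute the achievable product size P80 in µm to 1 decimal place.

W = 10 Wi (P80^-0.5 − F80^-0.5)
P80^(−½) = W/(10 Wi) + F80^(−½)
  = 9.9380/(10·13.1) + 1/√17293 = 0.075863 + 0.007604 = 0.083467
P80 = (1/0.083467)² = 11.9808² = 143.54 µm

P80 = 143.5 µm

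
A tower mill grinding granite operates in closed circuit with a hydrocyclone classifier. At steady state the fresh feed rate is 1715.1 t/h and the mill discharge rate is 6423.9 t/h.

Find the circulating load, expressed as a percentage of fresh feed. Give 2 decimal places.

CL = 274.55 %

M = F + R at steady state, so:
R = M − F = 6423.9 − 1715.1 = 4708.8 t/h
CL = 100·R/F = 100·4708.8/1715.1 = 274.55 %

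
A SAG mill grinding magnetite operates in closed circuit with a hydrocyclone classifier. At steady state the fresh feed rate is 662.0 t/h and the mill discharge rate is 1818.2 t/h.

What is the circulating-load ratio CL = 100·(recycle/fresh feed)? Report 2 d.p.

CL = 174.65 %

Steady state: M = F + R.
R = M − F = 1818.2 − 662.0 = 1156.2 t/h
CL = 100·R/F = 100·1156.2/662.0 = 174.65 %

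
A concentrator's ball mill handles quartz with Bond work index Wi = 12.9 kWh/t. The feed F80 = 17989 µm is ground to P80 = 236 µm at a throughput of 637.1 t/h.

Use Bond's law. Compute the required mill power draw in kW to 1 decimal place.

P = 4737.1 kW

Bond: W = 10·Wi·(1/√P80 − 1/√F80)
W = 10·12.9·(1/√236 − 1/√17989) = 10·12.9·(0.057639) = 7.4354 kWh/t
Mill draw = 7.4354 × 637.1 = 4737.1 kW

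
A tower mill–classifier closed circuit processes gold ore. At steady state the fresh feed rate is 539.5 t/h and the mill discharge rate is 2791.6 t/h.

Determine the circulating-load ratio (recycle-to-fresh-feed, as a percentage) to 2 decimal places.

CL = 417.44 %

Discharge = new feed + return, hence
R = M − F = 2791.6 − 539.5 = 2252.1 t/h
CL = 100·R/F = 100·2252.1/539.5 = 417.44 %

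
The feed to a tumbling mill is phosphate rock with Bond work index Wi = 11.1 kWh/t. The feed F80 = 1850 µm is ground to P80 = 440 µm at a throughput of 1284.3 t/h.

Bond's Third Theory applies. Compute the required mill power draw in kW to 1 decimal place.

Bond:  W = 10 Wi (1/√P − 1/√F)
W = 10·11.1·(1/√440 − 1/√1850) = 10·11.1·(0.024424) = 2.7110 kWh/t
Mill draw = 2.7110 × 1284.3 = 3481.8 kW

P = 3481.8 kW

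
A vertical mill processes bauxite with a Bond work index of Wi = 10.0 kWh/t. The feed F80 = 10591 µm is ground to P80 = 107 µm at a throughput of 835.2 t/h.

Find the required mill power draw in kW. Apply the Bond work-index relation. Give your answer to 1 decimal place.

P = 7262.6 kW

W = 10 Wi (P80^-0.5 − F80^-0.5)
W = 10·10.0·(1/√107 − 1/√10591) = 10·10.0·(0.086957) = 8.6957 kWh/t
Power = W × throughput = 8.6957 kWh/t × 835.2 t/h = 7262.6 kW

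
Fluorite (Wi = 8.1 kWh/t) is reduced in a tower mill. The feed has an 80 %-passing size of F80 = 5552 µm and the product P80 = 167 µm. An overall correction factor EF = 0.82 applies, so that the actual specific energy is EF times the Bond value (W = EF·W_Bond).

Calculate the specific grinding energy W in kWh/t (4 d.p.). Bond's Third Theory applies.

W = 4.2483 kWh/t

Bond: W = 10·Wi·(1/√P80 − 1/√F80)
1/√167 = 0.077382;  1/√5552 = 0.013421
W = 10·8.1·(0.077382 − 0.013421) = 5.1809 kWh/t
Corrected W = EF·W_Bond = 0.82·5.1809 = 4.2483 kWh/t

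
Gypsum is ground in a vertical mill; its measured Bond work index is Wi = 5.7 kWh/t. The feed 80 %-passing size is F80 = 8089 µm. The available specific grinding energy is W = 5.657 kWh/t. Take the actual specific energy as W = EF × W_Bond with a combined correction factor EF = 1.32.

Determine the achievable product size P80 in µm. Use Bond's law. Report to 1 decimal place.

W = 10·Wi·[P80^(−½) − F80^(−½)]
W_Bond = W / EF = 5.657 / 1.32 = 4.2856 kWh/t
P80^-0.5 = F80^-0.5 + W_Bond/(10 Wi)
  = 4.2856/(10·5.7) + 1/√8089 = 0.075186 + 0.011119 = 0.086305
P80 = (1/0.086305)² = 11.5868² = 134.26 µm

P80 = 134.3 µm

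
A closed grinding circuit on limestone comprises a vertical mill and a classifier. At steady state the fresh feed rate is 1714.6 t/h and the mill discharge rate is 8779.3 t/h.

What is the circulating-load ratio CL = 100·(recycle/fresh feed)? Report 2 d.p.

CL = 412.03 %

M = F + R at steady state, so:
R = M − F = 8779.3 − 1714.6 = 7064.7 t/h
CL = 100·R/F = 100·7064.7/1714.6 = 412.03 %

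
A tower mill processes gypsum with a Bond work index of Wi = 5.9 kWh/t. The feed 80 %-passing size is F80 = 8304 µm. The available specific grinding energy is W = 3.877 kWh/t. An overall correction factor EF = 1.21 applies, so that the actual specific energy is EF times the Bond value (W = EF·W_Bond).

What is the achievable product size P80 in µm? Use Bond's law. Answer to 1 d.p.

W = 10 Wi (P80^-0.5 − F80^-0.5)
W_Bond = W / EF = 3.877 / 1.21 = 3.2041 kWh/t
⇒ 1/√P80 = W_Bond/(10·Wi) + 1/√F80
  = 3.2041/(10·5.9) + 1/√8304 = 0.054307 + 0.010974 = 0.065281
P80 = (1/0.065281)² = 15.3184² = 234.65 µm

P80 = 234.7 µm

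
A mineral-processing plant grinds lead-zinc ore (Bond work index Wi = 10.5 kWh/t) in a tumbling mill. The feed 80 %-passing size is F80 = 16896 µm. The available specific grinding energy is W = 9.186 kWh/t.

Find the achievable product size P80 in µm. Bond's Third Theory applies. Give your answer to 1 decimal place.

P80 = 110.4 µm

W = 10 Wi (P80^-0.5 − F80^-0.5)
1/√P80 = 1/√F80 + W/(10·Wi)
  = 9.1860/(10·10.5) + 1/√16896 = 0.087486 + 0.007693 = 0.095179
P80 = (1/0.095179)² = 10.5065² = 110.39 µm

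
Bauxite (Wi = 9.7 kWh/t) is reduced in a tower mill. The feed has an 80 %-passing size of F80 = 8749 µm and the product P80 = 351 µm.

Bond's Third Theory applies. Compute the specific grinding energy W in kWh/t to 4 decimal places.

W = 4.1404 kWh/t

W = 10·Wi·(P80^(-½) − F80^(-½))
1/√351 = 0.053376;  1/√8749 = 0.010691
W = 10·9.7·(0.053376 − 0.010691) = 4.1404 kWh/t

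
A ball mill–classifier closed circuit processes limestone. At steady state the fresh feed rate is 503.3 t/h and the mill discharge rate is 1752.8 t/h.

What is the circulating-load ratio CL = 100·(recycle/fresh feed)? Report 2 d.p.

M = F + R at steady state, so:
R = M − F = 1752.8 − 503.3 = 1249.5 t/h
CL = 100·R/F = 100·1249.5/503.3 = 248.26 %

CL = 248.26 %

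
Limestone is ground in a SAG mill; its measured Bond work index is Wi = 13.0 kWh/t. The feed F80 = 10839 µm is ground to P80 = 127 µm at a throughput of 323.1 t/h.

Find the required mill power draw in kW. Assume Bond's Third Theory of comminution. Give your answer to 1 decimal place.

P = 3323.7 kW

W = 10 Wi / √P80 − 10 Wi / √F80
W = 10·13.0·(1/√127 − 1/√10839) = 10·13.0·(0.079130) = 10.2870 kWh/t
Power = W × throughput = 10.2870 kWh/t × 323.1 t/h = 3323.7 kW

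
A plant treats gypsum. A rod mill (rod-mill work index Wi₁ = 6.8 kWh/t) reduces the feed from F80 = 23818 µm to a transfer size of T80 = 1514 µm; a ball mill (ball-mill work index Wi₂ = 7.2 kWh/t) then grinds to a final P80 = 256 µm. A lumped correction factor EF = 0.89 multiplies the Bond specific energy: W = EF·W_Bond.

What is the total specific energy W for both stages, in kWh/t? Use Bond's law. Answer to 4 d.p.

W = 3.5214 kWh/t

W = 10 Wi / √P80 − 10 Wi / √F80
Stage 1 (23818→1514 µm, Wi₁=6.8): W₁ = 10·6.8·(0.025700 − 0.006480) = 1.3070 kWh/t
Stage 2 (1514→256 µm, Wi₂=7.2): W₂ = 10·7.2·(0.062500 − 0.025700) = 2.6496 kWh/t
W = W₁ + W₂ = 1.3070 + 2.6496 = 3.9566 kWh/t
Corrected W = EF·W_Bond = 0.89·3.9566 = 3.5214 kWh/t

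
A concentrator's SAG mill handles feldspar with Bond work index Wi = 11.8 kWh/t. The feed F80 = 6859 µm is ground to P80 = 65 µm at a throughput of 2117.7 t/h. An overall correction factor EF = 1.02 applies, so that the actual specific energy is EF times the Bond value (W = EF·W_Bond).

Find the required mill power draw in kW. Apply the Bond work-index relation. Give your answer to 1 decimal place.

W_Bond = 10·Wi·(1/√P₈₀ − 1/√F₈₀)
W = 10·11.8·(1/√65 − 1/√6859) = 10·11.8·(0.111960) = 13.2113 kWh/t
With EF = 1.02: W = 13.2113·1.02 = 13.4755 kWh/t
Mill draw = 13.4755 × 2117.7 = 28537.1 kW

P = 28537.1 kW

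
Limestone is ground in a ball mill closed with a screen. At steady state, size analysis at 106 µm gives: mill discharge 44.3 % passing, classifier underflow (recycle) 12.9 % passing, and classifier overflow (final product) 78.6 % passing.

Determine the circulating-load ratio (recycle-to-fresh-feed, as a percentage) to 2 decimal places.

CL = 109.24 %

Balance %-passing 106 µm (r = R/F):
(1+r)d = ru + o → r = (o−d)/(d−u)
r = (78.6 − 44.3)/(44.3 − 12.9) = 34.3/31.4 = 1.0924
CL = 100·r = 109.24 %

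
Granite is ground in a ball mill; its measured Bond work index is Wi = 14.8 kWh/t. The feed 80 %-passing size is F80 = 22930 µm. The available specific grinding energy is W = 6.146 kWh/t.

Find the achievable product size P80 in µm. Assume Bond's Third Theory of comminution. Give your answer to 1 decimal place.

P80 = 431.7 µm

Bond: W = 10·Wi·(1/√P80 − 1/√F80)
P80^-0.5 = F80^-0.5 + W/(10 Wi)
  = 6.1460/(10·14.8) + 1/√22930 = 0.041527 + 0.006604 = 0.048131
P80 = (1/0.048131)² = 20.7767² = 431.67 µm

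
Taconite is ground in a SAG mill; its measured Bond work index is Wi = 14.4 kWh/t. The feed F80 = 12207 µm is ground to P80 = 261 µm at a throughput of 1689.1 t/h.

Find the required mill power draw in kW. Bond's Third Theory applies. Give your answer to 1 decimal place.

W = 10·Wi·(P80^(-½) − F80^(-½))
W = 10·14.4·(1/√261 − 1/√12207) = 10·14.4·(0.052847) = 7.6100 kWh/t
Power = W × throughput = 7.6100 kWh/t × 1689.1 t/h = 12854.1 kW

P = 12854.1 kW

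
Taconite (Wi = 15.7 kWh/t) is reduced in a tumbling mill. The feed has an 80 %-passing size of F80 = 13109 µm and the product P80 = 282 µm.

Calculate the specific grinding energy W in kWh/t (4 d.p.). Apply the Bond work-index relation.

W = 7.9780 kWh/t

Bond:  W = 10 Wi (1/√P − 1/√F)
1/√282 = 0.059549;  1/√13109 = 0.008734
W = 10·15.7·(0.059549 − 0.008734) = 7.9780 kWh/t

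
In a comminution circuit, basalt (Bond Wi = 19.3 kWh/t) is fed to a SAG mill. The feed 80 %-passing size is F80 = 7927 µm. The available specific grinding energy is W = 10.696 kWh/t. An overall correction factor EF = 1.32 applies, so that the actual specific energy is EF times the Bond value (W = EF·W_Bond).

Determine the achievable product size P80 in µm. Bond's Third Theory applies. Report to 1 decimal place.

W = 10·Wi·(P80^(-½) − F80^(-½))
W_Bond = W / EF = 10.696 / 1.32 = 8.1030 kWh/t
⇒ 1/√P80 = W_Bond/(10·Wi) + 1/√F80
  = 8.1030/(10·19.3) + 1/√7927 = 0.041985 + 0.011232 = 0.053216
P80 = (1/0.053216)² = 18.7912² = 353.11 µm

P80 = 353.1 µm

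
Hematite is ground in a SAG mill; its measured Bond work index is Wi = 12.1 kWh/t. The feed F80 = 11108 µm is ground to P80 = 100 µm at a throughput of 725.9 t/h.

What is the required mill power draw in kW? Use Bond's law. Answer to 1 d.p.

Bond: W = 10·Wi·(1/√P80 − 1/√F80)
W = 10·12.1·(1/√100 − 1/√11108) = 10·12.1·(0.090512) = 10.9519 kWh/t
P = W·T = 10.9519·725.9 = 7950.0 kW

P = 7950.0 kW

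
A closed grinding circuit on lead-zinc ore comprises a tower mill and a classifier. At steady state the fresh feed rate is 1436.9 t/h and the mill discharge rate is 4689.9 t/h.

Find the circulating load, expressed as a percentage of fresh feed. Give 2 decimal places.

Mill node: discharge = fresh + recycle.
R = M − F = 4689.9 − 1436.9 = 3253.0 t/h
CL = 100·R/F = 100·3253.0/1436.9 = 226.39 %

CL = 226.39 %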